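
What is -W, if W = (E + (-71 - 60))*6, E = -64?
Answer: 1170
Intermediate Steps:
W = -1170 (W = (-64 + (-71 - 60))*6 = (-64 - 131)*6 = -195*6 = -1170)
-W = -1*(-1170) = 1170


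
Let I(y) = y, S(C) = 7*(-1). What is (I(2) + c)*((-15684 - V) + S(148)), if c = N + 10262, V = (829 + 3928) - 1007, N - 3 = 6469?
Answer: -325364576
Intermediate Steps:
S(C) = -7
N = 6472 (N = 3 + 6469 = 6472)
V = 3750 (V = 4757 - 1007 = 3750)
c = 16734 (c = 6472 + 10262 = 16734)
(I(2) + c)*((-15684 - V) + S(148)) = (2 + 16734)*((-15684 - 1*3750) - 7) = 16736*((-15684 - 3750) - 7) = 16736*(-19434 - 7) = 16736*(-19441) = -325364576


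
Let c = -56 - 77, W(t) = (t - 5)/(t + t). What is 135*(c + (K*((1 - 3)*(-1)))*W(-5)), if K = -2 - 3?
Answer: -19305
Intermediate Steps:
K = -5
W(t) = (-5 + t)/(2*t) (W(t) = (-5 + t)/((2*t)) = (-5 + t)*(1/(2*t)) = (-5 + t)/(2*t))
c = -133
135*(c + (K*((1 - 3)*(-1)))*W(-5)) = 135*(-133 + (-5*(1 - 3)*(-1))*((1/2)*(-5 - 5)/(-5))) = 135*(-133 + (-(-10)*(-1))*((1/2)*(-1/5)*(-10))) = 135*(-133 - 5*2*1) = 135*(-133 - 10*1) = 135*(-133 - 10) = 135*(-143) = -19305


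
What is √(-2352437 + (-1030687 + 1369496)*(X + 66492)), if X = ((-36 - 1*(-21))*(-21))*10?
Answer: √23592983941 ≈ 1.5360e+5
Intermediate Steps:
X = 3150 (X = ((-36 + 21)*(-21))*10 = -15*(-21)*10 = 315*10 = 3150)
√(-2352437 + (-1030687 + 1369496)*(X + 66492)) = √(-2352437 + (-1030687 + 1369496)*(3150 + 66492)) = √(-2352437 + 338809*69642) = √(-2352437 + 23595336378) = √23592983941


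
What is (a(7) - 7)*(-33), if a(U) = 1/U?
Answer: 1584/7 ≈ 226.29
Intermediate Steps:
(a(7) - 7)*(-33) = (1/7 - 7)*(-33) = -48/7*(-33) = 1584/7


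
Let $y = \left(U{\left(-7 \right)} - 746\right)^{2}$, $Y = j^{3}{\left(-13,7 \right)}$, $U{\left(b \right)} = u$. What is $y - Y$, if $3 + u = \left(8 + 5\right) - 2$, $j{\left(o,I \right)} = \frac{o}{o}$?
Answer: $544643$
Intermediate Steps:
$j{\left(o,I \right)} = 1$
$u = 8$ ($u = -3 + \left(\left(8 + 5\right) - 2\right) = -3 + \left(13 - 2\right) = -3 + 11 = 8$)
$U{\left(b \right)} = 8$
$Y = 1$ ($Y = 1^{3} = 1$)
$y = 544644$ ($y = \left(8 - 746\right)^{2} = \left(-738\right)^{2} = 544644$)
$y - Y = 544644 - 1 = 544643$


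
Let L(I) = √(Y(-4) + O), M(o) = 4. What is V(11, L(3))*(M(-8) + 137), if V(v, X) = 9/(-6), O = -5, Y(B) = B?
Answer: -423/2 ≈ -211.50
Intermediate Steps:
L(I) = 3*I (L(I) = √(-4 - 5) = √(-9) = 3*I)
V(v, X) = -3/2 (V(v, X) = 9*(-⅙) = -3/2)
V(11, L(3))*(M(-8) + 137) = -3*(4 + 137)/2 = -3/2*141 = -423/2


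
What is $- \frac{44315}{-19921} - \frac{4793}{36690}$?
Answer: $\frac{1530435997}{730901490} \approx 2.0939$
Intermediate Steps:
$- \frac{44315}{-19921} - \frac{4793}{36690} = \left(-44315\right) \left(- \frac{1}{19921}\right) - \frac{4793}{36690} = \frac{44315}{19921} - \frac{4793}{36690} = \frac{1530435997}{730901490}$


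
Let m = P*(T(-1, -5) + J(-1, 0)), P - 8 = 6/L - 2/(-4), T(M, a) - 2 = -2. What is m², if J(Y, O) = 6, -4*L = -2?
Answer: 15129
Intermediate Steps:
L = ½ (L = -¼*(-2) = ½ ≈ 0.50000)
T(M, a) = 0 (T(M, a) = 2 - 2 = 0)
P = 41/2 (P = 8 + (6/(½) - 2/(-4)) = 8 + (6*2 - 2*(-¼)) = 8 + (12 + ½) = 8 + 25/2 = 41/2 ≈ 20.500)
m = 123 (m = 41*(0 + 6)/2 = (41/2)*6 = 123)
m² = 123² = 15129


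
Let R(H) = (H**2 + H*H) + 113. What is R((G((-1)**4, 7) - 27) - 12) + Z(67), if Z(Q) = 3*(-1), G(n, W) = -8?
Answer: 4528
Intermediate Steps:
R(H) = 113 + 2*H**2 (R(H) = (H**2 + H**2) + 113 = 2*H**2 + 113 = 113 + 2*H**2)
Z(Q) = -3
R((G((-1)**4, 7) - 27) - 12) + Z(67) = (113 + 2*((-8 - 27) - 12)**2) - 3 = (113 + 2*(-35 - 12)**2) - 3 = (113 + 2*(-47)**2) - 3 = (113 + 2*2209) - 3 = (113 + 4418) - 3 = 4531 - 3 = 4528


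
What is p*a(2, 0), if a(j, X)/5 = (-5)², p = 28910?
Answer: 3613750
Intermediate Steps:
a(j, X) = 125 (a(j, X) = 5*(-5)² = 5*25 = 125)
p*a(2, 0) = 28910*125 = 3613750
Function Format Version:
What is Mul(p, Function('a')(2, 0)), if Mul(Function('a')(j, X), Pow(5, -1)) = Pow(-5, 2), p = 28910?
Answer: 3613750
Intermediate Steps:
Function('a')(j, X) = 125 (Function('a')(j, X) = Mul(5, Pow(-5, 2)) = Mul(5, 25) = 125)
Mul(p, Function('a')(2, 0)) = Mul(28910, 125) = 3613750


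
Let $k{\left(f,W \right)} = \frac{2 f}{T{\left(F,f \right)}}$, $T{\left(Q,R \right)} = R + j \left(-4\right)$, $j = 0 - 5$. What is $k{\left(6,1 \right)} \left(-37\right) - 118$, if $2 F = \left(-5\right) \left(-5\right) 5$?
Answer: $- \frac{1756}{13} \approx -135.08$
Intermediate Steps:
$j = -5$
$F = \frac{125}{2}$ ($F = \frac{\left(-5\right) \left(-5\right) 5}{2} = \frac{25 \cdot 5}{2} = \frac{1}{2} \cdot 125 = \frac{125}{2} \approx 62.5$)
$T{\left(Q,R \right)} = 20 + R$ ($T{\left(Q,R \right)} = R - -20 = R + 20 = 20 + R$)
$k{\left(f,W \right)} = \frac{2 f}{20 + f}$
$k{\left(6,1 \right)} \left(-37\right) - 118 = 2 \cdot 6 \frac{1}{20 + 6} \left(-37\right) - 118 = 2 \cdot 6 \cdot \frac{1}{26} \left(-37\right) - 118 = \frac{6}{13} \left(-37\right) - 118 = - \frac{222}{13} - 118 = - \frac{1756}{13}$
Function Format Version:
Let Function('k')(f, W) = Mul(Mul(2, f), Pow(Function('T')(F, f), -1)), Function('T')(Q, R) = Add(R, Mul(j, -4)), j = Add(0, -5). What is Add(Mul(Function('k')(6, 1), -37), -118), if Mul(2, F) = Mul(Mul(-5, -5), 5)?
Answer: Rational(-1756, 13) ≈ -135.08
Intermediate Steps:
j = -5
F = Rational(125, 2) (F = Mul(Rational(1, 2), Mul(Mul(-5, -5), 5)) = Mul(Rational(1, 2), Mul(25, 5)) = Mul(Rational(1, 2), 125) = Rational(125, 2) ≈ 62.500)
Function('T')(Q, R) = Add(20, R) (Function('T')(Q, R) = Add(R, Mul(-5, -4)) = Add(R, 20) = Add(20, R))
Function('k')(f, W) = Mul(2, f, Pow(Add(20, f), -1)) (Function('k')(f, W) = Mul(Mul(2, f), Pow(Add(20, f), -1)) = Mul(2, f, Pow(Add(20, f), -1)))
Add(Mul(Function('k')(6, 1), -37), -118) = Add(Mul(Mul(2, 6, Pow(Add(20, 6), -1)), -37), -118) = Add(Mul(Mul(2, 6, Pow(26, -1)), -37), -118) = Add(Mul(Mul(2, 6, Rational(1, 26)), -37), -118) = Add(Mul(Rational(6, 13), -37), -118) = Add(Rational(-222, 13), -118) = Rational(-1756, 13)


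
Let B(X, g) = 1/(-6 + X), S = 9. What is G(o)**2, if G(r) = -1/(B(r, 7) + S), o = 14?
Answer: 64/5329 ≈ 0.012010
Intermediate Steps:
G(r) = -1/(9 + 1/(-6 + r)) (G(r) = -1/(1/(-6 + r) + 9) = -1/(9 + 1/(-6 + r)))
G(o)**2 = ((6 - 1*14)/(-53 + 9*14))**2 = ((6 - 14)/(-53 + 126))**2 = (-8/73)**2 = 64/5329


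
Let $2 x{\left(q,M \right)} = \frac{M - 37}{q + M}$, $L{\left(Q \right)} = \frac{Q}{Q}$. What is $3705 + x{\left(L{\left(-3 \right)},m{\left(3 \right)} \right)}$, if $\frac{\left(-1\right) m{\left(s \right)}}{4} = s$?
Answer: $\frac{81559}{22} \approx 3707.2$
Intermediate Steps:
$m{\left(s \right)} = - 4 s$
$L{\left(Q \right)} = 1$
$x{\left(q,M \right)} = \frac{-37 + M}{2 \left(M + q\right)}$ ($x{\left(q,M \right)} = \frac{\left(M - 37\right) \frac{1}{q + M}}{2} = \frac{\left(-37 + M\right) \frac{1}{M + q}}{2} = \frac{\frac{1}{M + q} \left(-37 + M\right)}{2} = \frac{-37 + M}{2 \left(M + q\right)}$)
$3705 + x{\left(L{\left(-3 \right)},m{\left(3 \right)} \right)} = 3705 + \frac{-37 - 12}{2 \left(\left(-4\right) 3 + 1\right)} = 3705 + \frac{-37 - 12}{2 \left(-12 + 1\right)} = 3705 + \frac{1}{2} \frac{1}{-11} \left(-49\right) = 3705 + \frac{1}{2} \left(- \frac{1}{11}\right) \left(-49\right) = 3705 + \frac{49}{22} = \frac{81559}{22}$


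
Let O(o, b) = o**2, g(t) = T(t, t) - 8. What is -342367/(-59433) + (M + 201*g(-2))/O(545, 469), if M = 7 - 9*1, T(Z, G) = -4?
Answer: 101548086913/17653086825 ≈ 5.7524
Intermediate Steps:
g(t) = -12 (g(t) = -4 - 8 = -12)
M = -2 (M = 7 - 9 = -2)
-342367/(-59433) + (M + 201*g(-2))/O(545, 469) = -342367/(-59433) + (-2 + 201*(-12))/(545**2) = -342367*(-1/59433) + (-2 - 2412)/297025 = 342367/59433 - 2414*1/297025 = 342367/59433 - 2414/297025 = 101548086913/17653086825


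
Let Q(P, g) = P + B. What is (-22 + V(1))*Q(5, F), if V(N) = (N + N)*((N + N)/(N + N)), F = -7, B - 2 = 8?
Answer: -300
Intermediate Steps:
B = 10 (B = 2 + 8 = 10)
V(N) = 2*N (V(N) = (2*N)*((2*N)/((2*N))) = (2*N)*((2*N)*(1/(2*N))) = (2*N)*1 = 2*N)
Q(P, g) = 10 + P (Q(P, g) = P + 10 = 10 + P)
(-22 + V(1))*Q(5, F) = (-22 + 2*1)*(10 + 5) = (-22 + 2)*15 = -20*15 = -300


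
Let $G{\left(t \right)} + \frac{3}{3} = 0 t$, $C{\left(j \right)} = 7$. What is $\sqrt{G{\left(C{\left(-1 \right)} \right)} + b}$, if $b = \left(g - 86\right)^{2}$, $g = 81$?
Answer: $2 \sqrt{6} \approx 4.899$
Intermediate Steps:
$G{\left(t \right)} = -1$ ($G{\left(t \right)} = -1 + 0 t = -1 + 0 = -1$)
$b = 25$ ($b = \left(81 - 86\right)^{2} = \left(-5\right)^{2} = 25$)
$\sqrt{G{\left(C{\left(-1 \right)} \right)} + b} = \sqrt{-1 + 25} = \sqrt{24} = 2 \sqrt{6}$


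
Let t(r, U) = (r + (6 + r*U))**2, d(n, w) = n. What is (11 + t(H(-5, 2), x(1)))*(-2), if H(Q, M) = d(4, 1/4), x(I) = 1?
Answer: -414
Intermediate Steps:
H(Q, M) = 4
t(r, U) = (6 + r + U*r)**2 (t(r, U) = (r + (6 + U*r))**2 = (6 + r + U*r)**2)
(11 + t(H(-5, 2), x(1)))*(-2) = (11 + (6 + 4 + 1*4)**2)*(-2) = (11 + (6 + 4 + 4)**2)*(-2) = (11 + 14**2)*(-2) = (11 + 196)*(-2) = 207*(-2) = -414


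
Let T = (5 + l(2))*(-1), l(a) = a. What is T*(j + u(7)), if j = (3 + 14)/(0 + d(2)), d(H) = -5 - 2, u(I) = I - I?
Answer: 17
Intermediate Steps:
u(I) = 0
d(H) = -7
T = -7 (T = (5 + 2)*(-1) = 7*(-1) = -7)
j = -17/7 (j = (3 + 14)/(0 - 7) = 17/(-7) = 17*(-⅐) = -17/7 ≈ -2.4286)
T*(j + u(7)) = -7*(-17/7 + 0) = -7*(-17/7) = 17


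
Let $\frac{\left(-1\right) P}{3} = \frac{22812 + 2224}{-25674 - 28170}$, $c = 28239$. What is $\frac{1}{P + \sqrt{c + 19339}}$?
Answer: $- \frac{28084133}{957856739601} + \frac{20133169 \sqrt{47578}}{957856739601} \approx 0.0045554$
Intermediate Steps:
$P = \frac{6259}{4487}$ ($P = - 3 \frac{22812 + 2224}{-25674 - 28170} = - 3 \frac{25036}{-53844} = - 3 \cdot 25036 \left(- \frac{1}{53844}\right) = \left(-3\right) \left(- \frac{6259}{13461}\right) = \frac{6259}{4487} \approx 1.3949$)
$\frac{1}{P + \sqrt{c + 19339}} = \frac{1}{\frac{6259}{4487} + \sqrt{28239 + 19339}} = \frac{1}{\frac{6259}{4487} + \sqrt{47578}}$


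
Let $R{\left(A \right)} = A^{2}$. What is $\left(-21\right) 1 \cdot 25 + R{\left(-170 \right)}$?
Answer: $28375$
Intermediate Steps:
$\left(-21\right) 1 \cdot 25 + R{\left(-170 \right)} = \left(-21\right) 1 \cdot 25 + \left(-170\right)^{2} = \left(-21\right) 25 + 28900 = -525 + 28900 = 28375$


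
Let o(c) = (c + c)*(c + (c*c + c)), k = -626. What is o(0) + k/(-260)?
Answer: 313/130 ≈ 2.4077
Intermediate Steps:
o(c) = 2*c*(c² + 2*c) (o(c) = (2*c)*(c + (c² + c)) = (2*c)*(c + (c + c²)) = (2*c)*(c² + 2*c) = 2*c*(c² + 2*c))
o(0) + k/(-260) = 2*0²*(2 + 0) - 626/(-260) = 2*0*2 - 626*(-1/260) = 0 + 313/130 = 313/130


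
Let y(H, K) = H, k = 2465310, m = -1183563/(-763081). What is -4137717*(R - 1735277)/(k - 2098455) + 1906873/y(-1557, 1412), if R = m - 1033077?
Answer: 4536314201779799439448/145288901652345 ≈ 3.1223e+7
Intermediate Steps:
m = 1183563/763081 (m = -1183563*(-1/763081) = 1183563/763081 ≈ 1.5510)
R = -788320246674/763081 (R = 1183563/763081 - 1033077 = -788320246674/763081 ≈ -1.0331e+6)
-4137717*(R - 1735277)/(k - 2098455) + 1906873/y(-1557, 1412) = -4137717*(-788320246674/763081 - 1735277)/(2465310 - 2098455) + 1906873/(-1557) = -4137717/(366855/(-2112477155111/763081)) + 1906873*(-1/1557) = -4137717/(366855*(-763081/2112477155111)) - 1906873/1557 = -4137717/(-279940080255/2112477155111) - 1906873/1557 = -4137717*(-2112477155111/279940080255) - 1906873/1557 = 2913610878938140529/93313360085 - 1906873/1557 = 4536314201779799439448/145288901652345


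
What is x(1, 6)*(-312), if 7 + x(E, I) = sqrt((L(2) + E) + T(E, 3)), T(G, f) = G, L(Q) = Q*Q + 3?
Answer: 1248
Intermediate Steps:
L(Q) = 3 + Q**2 (L(Q) = Q**2 + 3 = 3 + Q**2)
x(E, I) = -7 + sqrt(7 + 2*E) (x(E, I) = -7 + sqrt(((3 + 2**2) + E) + E) = -7 + sqrt(((3 + 4) + E) + E) = -7 + sqrt((7 + E) + E) = -7 + sqrt(7 + 2*E))
x(1, 6)*(-312) = (-7 + sqrt(7 + 2*1))*(-312) = (-7 + sqrt(7 + 2))*(-312) = (-7 + sqrt(9))*(-312) = (-7 + 3)*(-312) = -4*(-312) = 1248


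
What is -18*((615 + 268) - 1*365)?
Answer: -9324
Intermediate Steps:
-18*((615 + 268) - 1*365) = -18*(883 - 365) = -18*518 = -9324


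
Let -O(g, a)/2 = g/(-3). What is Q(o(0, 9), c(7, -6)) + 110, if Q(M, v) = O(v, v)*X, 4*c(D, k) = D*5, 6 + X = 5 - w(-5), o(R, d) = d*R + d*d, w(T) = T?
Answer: 400/3 ≈ 133.33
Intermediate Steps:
o(R, d) = d**2 + R*d (o(R, d) = R*d + d**2 = d**2 + R*d)
O(g, a) = 2*g/3 (O(g, a) = -2*g/(-3) = -2*g*(-1)/3 = -(-2)*g/3 = 2*g/3)
X = 4 (X = -6 + (5 - 1*(-5)) = -6 + (5 + 5) = -6 + 10 = 4)
c(D, k) = 5*D/4 (c(D, k) = (D*5)/4 = (5*D)/4 = 5*D/4)
Q(M, v) = 8*v/3 (Q(M, v) = (2*v/3)*4 = 8*v/3)
Q(o(0, 9), c(7, -6)) + 110 = 8*((5/4)*7)/3 + 110 = (8/3)*(35/4) + 110 = 70/3 + 110 = 400/3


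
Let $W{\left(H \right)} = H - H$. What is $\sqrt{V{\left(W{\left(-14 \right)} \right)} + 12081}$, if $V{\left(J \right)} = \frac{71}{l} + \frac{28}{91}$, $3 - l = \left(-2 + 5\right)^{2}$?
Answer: $\frac{\sqrt{73430682}}{78} \approx 109.86$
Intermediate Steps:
$l = -6$ ($l = 3 - \left(-2 + 5\right)^{2} = 3 - 3^{2} = 3 - 9 = -6$)
$W{\left(H \right)} = 0$
$V{\left(J \right)} = - \frac{899}{78}$ ($V{\left(J \right)} = \frac{71}{-6} + \frac{28}{91} = 71 \left(- \frac{1}{6}\right) + 28 \cdot \frac{1}{91} = - \frac{71}{6} + \frac{4}{13} = - \frac{899}{78}$)
$\sqrt{V{\left(W{\left(-14 \right)} \right)} + 12081} = \sqrt{- \frac{899}{78} + 12081} = \sqrt{\frac{941419}{78}} = \frac{\sqrt{73430682}}{78}$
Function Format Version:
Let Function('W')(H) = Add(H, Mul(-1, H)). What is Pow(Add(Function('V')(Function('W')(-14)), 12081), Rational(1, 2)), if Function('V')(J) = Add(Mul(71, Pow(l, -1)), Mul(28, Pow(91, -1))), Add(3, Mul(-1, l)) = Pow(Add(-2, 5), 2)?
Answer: Mul(Rational(1, 78), Pow(73430682, Rational(1, 2))) ≈ 109.86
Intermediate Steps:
l = -6 (l = Add(3, Mul(-1, Pow(Add(-2, 5), 2))) = Add(3, Mul(-1, Pow(3, 2))) = Add(3, Mul(-1, 9)) = Add(3, -9) = -6)
Function('W')(H) = 0
Function('V')(J) = Rational(-899, 78) (Function('V')(J) = Add(Mul(71, Pow(-6, -1)), Mul(28, Pow(91, -1))) = Add(Mul(71, Rational(-1, 6)), Mul(28, Rational(1, 91))) = Add(Rational(-71, 6), Rational(4, 13)) = Rational(-899, 78))
Pow(Add(Function('V')(Function('W')(-14)), 12081), Rational(1, 2)) = Pow(Add(Rational(-899, 78), 12081), Rational(1, 2)) = Pow(Rational(941419, 78), Rational(1, 2)) = Mul(Rational(1, 78), Pow(73430682, Rational(1, 2)))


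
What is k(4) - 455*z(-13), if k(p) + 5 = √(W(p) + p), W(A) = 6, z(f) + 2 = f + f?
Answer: 12735 + √10 ≈ 12738.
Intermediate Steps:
z(f) = -2 + 2*f (z(f) = -2 + (f + f) = -2 + 2*f)
k(p) = -5 + √(6 + p)
k(4) - 455*z(-13) = (-5 + √(6 + 4)) - 455*(-2 + 2*(-13)) = (-5 + √10) - 455*(-2 - 26) = (-5 + √10) - 455*(-28) = (-5 + √10) + 12740 = 12735 + √10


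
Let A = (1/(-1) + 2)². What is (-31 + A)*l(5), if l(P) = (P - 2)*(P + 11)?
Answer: -1440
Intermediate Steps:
A = 1 (A = (-1 + 2)² = 1² = 1)
l(P) = (-2 + P)*(11 + P)
(-31 + A)*l(5) = (-31 + 1)*(-22 + 5² + 9*5) = -30*(-22 + 25 + 45) = -30*48 = -1440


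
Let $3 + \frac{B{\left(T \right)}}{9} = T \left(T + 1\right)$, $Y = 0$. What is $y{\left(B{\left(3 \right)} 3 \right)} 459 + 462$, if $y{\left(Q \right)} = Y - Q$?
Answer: $-111075$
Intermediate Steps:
$B{\left(T \right)} = -27 + 9 T \left(1 + T\right)$ ($B{\left(T \right)} = -27 + 9 T \left(T + 1\right) = -27 + 9 T \left(1 + T\right)$)
$y{\left(Q \right)} = - Q$ ($y{\left(Q \right)} = 0 - Q = - Q$)
$y{\left(B{\left(3 \right)} 3 \right)} 459 + 462 = - \left(-27 + 9 \cdot 3 + 9 \cdot 3^{2}\right) 3 \cdot 459 + 462 = - \left(-27 + 27 + 9 \cdot 9\right) 3 \cdot 459 + 462 = - \left(-27 + 27 + 81\right) 3 \cdot 459 + 462 = - 81 \cdot 3 \cdot 459 + 462 = \left(-1\right) 243 \cdot 459 + 462 = \left(-243\right) 459 + 462 = -111537 + 462 = -111075$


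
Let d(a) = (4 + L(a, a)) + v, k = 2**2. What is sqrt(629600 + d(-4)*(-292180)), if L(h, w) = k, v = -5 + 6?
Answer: 2*I*sqrt(500005) ≈ 1414.2*I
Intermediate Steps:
k = 4
v = 1
L(h, w) = 4
d(a) = 9 (d(a) = (4 + 4) + 1 = 8 + 1 = 9)
sqrt(629600 + d(-4)*(-292180)) = sqrt(629600 + 9*(-292180)) = sqrt(629600 - 2629620) = sqrt(-2000020) = 2*I*sqrt(500005)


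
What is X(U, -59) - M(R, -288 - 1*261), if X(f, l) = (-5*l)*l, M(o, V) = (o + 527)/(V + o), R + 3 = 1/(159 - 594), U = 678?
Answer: -4179078066/240121 ≈ -17404.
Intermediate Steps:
R = -1306/435 (R = -3 + 1/(159 - 594) = -3 + 1/(-435) = -3 - 1/435 = -1306/435 ≈ -3.0023)
M(o, V) = (527 + o)/(V + o)
X(f, l) = -5*l**2
X(U, -59) - M(R, -288 - 1*261) = -5*(-59)**2 - (527 - 1306/435)/((-288 - 1*261) - 1306/435) = -5*3481 - 227939/(((-288 - 261) - 1306/435)*435) = -17405 - 227939/((-549 - 1306/435)*435) = -17405 - 227939/((-240121/435)*435) = -17405 - (-435)*227939/(240121*435) = -17405 - 1*(-227939/240121) = -17405 + 227939/240121 = -4179078066/240121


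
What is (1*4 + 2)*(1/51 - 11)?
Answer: -1120/17 ≈ -65.882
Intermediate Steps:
(1*4 + 2)*(1/51 - 11) = (4 + 2)*(1/51 - 11) = 6*(-560/51) = -1120/17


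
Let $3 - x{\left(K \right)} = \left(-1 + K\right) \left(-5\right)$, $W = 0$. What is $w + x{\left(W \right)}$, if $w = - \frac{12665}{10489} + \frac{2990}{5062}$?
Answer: $- \frac{4086434}{1561627} \approx -2.6168$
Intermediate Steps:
$x{\left(K \right)} = -2 + 5 K$ ($x{\left(K \right)} = 3 - \left(-1 + K\right) \left(-5\right) = 3 - \left(5 - 5 K\right) = 3 + \left(-5 + 5 K\right) = -2 + 5 K$)
$w = - \frac{963180}{1561627}$ ($w = \left(-12665\right) \frac{1}{10489} + 2990 \cdot \frac{1}{5062} = - \frac{745}{617} + \frac{1495}{2531} = - \frac{963180}{1561627} \approx -0.61678$)
$w + x{\left(W \right)} = - \frac{963180}{1561627} + \left(-2 + 5 \cdot 0\right) = - \frac{963180}{1561627} + \left(-2 + 0\right) = - \frac{963180}{1561627} - 2 = - \frac{4086434}{1561627}$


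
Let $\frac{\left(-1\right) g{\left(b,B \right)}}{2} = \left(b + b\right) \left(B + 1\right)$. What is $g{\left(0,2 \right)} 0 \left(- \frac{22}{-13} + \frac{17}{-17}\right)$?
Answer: $0$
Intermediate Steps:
$g{\left(b,B \right)} = - 4 b \left(1 + B\right)$ ($g{\left(b,B \right)} = - 2 \left(b + b\right) \left(B + 1\right) = - 2 \cdot 2 b \left(1 + B\right) = - 4 b \left(1 + B\right)$)
$g{\left(0,2 \right)} 0 \left(- \frac{22}{-13} + \frac{17}{-17}\right) = \left(-4\right) 0 \left(1 + 2\right) 0 \left(- \frac{22}{-13} + \frac{17}{-17}\right) = \left(-4\right) 0 \cdot 3 \cdot 0 \left(\left(-22\right) \left(- \frac{1}{13}\right) + 17 \left(- \frac{1}{17}\right)\right) = 0 \cdot 0 \left(\frac{22}{13} - 1\right) = 0 \cdot \frac{9}{13} = 0$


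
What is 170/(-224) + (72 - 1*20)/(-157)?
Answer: -19169/17584 ≈ -1.0901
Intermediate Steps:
170/(-224) + (72 - 1*20)/(-157) = 170*(-1/224) + (72 - 20)*(-1/157) = -85/112 + 52*(-1/157) = -85/112 - 52/157 = -19169/17584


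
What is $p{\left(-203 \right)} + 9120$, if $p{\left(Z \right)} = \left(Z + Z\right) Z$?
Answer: $91538$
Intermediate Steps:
$p{\left(Z \right)} = 2 Z^{2}$ ($p{\left(Z \right)} = 2 Z Z = 2 Z^{2}$)
$p{\left(-203 \right)} + 9120 = 2 \left(-203\right)^{2} + 9120 = 2 \cdot 41209 + 9120 = 82418 + 9120 = 91538$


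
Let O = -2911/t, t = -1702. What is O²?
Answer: 8473921/2896804 ≈ 2.9253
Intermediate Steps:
O = 2911/1702 (O = -2911/(-1702) = -2911*(-1/1702) = 2911/1702 ≈ 1.7103)
O² = (2911/1702)² = 8473921/2896804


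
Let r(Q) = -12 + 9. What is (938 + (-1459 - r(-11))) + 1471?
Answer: 953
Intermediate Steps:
r(Q) = -3
(938 + (-1459 - r(-11))) + 1471 = (938 + (-1459 - 1*(-3))) + 1471 = (938 + (-1459 + 3)) + 1471 = (938 - 1456) + 1471 = -518 + 1471 = 953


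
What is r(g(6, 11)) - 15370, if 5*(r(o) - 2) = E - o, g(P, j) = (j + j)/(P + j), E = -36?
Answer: -1306914/85 ≈ -15375.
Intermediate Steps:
g(P, j) = 2*j/(P + j) (g(P, j) = (2*j)/(P + j) = 2*j/(P + j))
r(o) = -26/5 - o/5 (r(o) = 2 + (-36 - o)/5 = 2 + (-36/5 - o/5) = -26/5 - o/5)
r(g(6, 11)) - 15370 = (-26/5 - 2*11/(5*(6 + 11))) - 15370 = (-26/5 - 2*11/(5*17)) - 15370 = (-26/5 - 1/5*22/17) - 15370 = (-26/5 - 22/85) - 15370 = -464/85 - 15370 = -1306914/85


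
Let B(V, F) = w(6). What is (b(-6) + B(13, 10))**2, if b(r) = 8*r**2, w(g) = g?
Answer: 86436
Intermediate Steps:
B(V, F) = 6
(b(-6) + B(13, 10))**2 = (8*(-6)**2 + 6)**2 = (8*36 + 6)**2 = (288 + 6)**2 = 294**2 = 86436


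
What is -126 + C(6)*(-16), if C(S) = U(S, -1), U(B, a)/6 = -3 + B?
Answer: -414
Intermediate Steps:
U(B, a) = -18 + 6*B (U(B, a) = 6*(-3 + B) = -18 + 6*B)
C(S) = -18 + 6*S
-126 + C(6)*(-16) = -126 + (-18 + 6*6)*(-16) = -126 + (-18 + 36)*(-16) = -126 + 18*(-16) = -126 - 288 = -414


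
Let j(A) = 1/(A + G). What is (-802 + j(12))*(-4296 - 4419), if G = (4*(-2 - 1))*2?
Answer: 27960625/4 ≈ 6.9902e+6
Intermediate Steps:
G = -24 (G = (4*(-3))*2 = -12*2 = -24)
j(A) = 1/(-24 + A) (j(A) = 1/(A - 24) = 1/(-24 + A))
(-802 + j(12))*(-4296 - 4419) = (-802 + 1/(-24 + 12))*(-4296 - 4419) = (-802 + 1/(-12))*(-8715) = (-802 - 1/12)*(-8715) = -9625/12*(-8715) = 27960625/4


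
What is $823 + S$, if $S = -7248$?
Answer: $-6425$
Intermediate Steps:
$823 + S = 823 - 7248 = -6425$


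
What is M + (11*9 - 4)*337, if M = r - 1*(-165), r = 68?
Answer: 32248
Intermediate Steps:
M = 233 (M = 68 - 1*(-165) = 68 + 165 = 233)
M + (11*9 - 4)*337 = 233 + (11*9 - 4)*337 = 233 + (99 - 4)*337 = 233 + 95*337 = 233 + 32015 = 32248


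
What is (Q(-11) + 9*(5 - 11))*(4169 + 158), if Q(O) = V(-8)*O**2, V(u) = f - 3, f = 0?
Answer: -1804359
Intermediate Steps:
V(u) = -3 (V(u) = 0 - 3 = -3)
Q(O) = -3*O**2
(Q(-11) + 9*(5 - 11))*(4169 + 158) = (-3*(-11)**2 + 9*(5 - 11))*(4169 + 158) = (-3*121 + 9*(-6))*4327 = (-363 - 54)*4327 = -417*4327 = -1804359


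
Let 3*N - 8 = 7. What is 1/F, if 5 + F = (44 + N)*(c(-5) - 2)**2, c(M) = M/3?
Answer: 9/5884 ≈ 0.0015296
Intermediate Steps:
N = 5 (N = 8/3 + (1/3)*7 = 8/3 + 7/3 = 5)
c(M) = M/3 (c(M) = M*(1/3) = M/3)
F = 5884/9 (F = -5 + (44 + 5)*((1/3)*(-5) - 2)**2 = -5 + 49*(-5/3 - 2)**2 = -5 + 49*(-11/3)**2 = -5 + 49*(121/9) = -5 + 5929/9 = 5884/9 ≈ 653.78)
1/F = 1/(5884/9) = 9/5884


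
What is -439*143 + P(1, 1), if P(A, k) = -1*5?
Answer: -62782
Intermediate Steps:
P(A, k) = -5
-439*143 + P(1, 1) = -439*143 - 5 = -62777 - 5 = -62782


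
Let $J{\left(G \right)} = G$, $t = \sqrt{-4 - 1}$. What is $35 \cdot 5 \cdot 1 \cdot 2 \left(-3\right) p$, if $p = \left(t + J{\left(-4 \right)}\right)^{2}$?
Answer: $-11550 + 8400 i \sqrt{5} \approx -11550.0 + 18783.0 i$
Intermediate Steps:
$t = i \sqrt{5}$ ($t = \sqrt{-5} = i \sqrt{5} \approx 2.2361 i$)
$p = \left(-4 + i \sqrt{5}\right)^{2}$ ($p = \left(i \sqrt{5} - 4\right)^{2} = \left(-4 + i \sqrt{5}\right)^{2} \approx 11.0 - 17.889 i$)
$35 \cdot 5 \cdot 1 \cdot 2 \left(-3\right) p = 35 \cdot 5 \cdot 1 \cdot 2 \left(-3\right) \left(4 - i \sqrt{5}\right)^{2} = 35 \cdot 5 \cdot 2 \left(-3\right) \left(4 - i \sqrt{5}\right)^{2} = 35 \cdot 10 \left(-3\right) \left(4 - i \sqrt{5}\right)^{2} = 35 \left(- 30 \left(4 - i \sqrt{5}\right)^{2}\right) = - 1050 \left(4 - i \sqrt{5}\right)^{2}$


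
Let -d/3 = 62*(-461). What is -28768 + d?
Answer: 56978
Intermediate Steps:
d = 85746 (d = -186*(-461) = -3*(-28582) = 85746)
-28768 + d = -28768 + 85746 = 56978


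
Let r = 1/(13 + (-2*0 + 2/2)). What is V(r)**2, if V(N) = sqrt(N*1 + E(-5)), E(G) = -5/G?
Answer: 15/14 ≈ 1.0714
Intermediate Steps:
r = 1/14 (r = 1/(13 + (0 + 2*(1/2))) = 1/(13 + (0 + 1)) = 1/(13 + 1) = 1/14 ≈ 0.071429)
V(N) = sqrt(1 + N) (V(N) = sqrt(N*1 - 5/(-5)) = sqrt(N - 5*(-1/5)) = sqrt(N + 1) = sqrt(1 + N))
V(r)**2 = (sqrt(1 + 1/14))**2 = (sqrt(15/14))**2 = (sqrt(210)/14)**2 = 15/14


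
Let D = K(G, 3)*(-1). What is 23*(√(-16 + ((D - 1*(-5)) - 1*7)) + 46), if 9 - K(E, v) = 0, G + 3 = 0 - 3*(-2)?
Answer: 1058 + 69*I*√3 ≈ 1058.0 + 119.51*I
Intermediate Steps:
G = 3 (G = -3 + (0 - 3*(-2)) = -3 + (0 + 6) = -3 + 6 = 3)
K(E, v) = 9 (K(E, v) = 9 - 1*0 = 9 + 0 = 9)
D = -9 (D = 9*(-1) = -9)
23*(√(-16 + ((D - 1*(-5)) - 1*7)) + 46) = 23*(√(-16 + ((-9 - 1*(-5)) - 1*7)) + 46) = 23*(√(-16 + ((-9 + 5) - 7)) + 46) = 23*(√(-16 + (-4 - 7)) + 46) = 23*(√(-16 - 11) + 46) = 23*(√(-27) + 46) = 23*(3*I*√3 + 46) = 23*(46 + 3*I*√3) = 1058 + 69*I*√3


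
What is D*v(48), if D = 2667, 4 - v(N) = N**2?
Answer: -6134100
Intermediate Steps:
v(N) = 4 - N**2
D*v(48) = 2667*(4 - 1*48**2) = 2667*(4 - 1*2304) = 2667*(4 - 2304) = 2667*(-2300) = -6134100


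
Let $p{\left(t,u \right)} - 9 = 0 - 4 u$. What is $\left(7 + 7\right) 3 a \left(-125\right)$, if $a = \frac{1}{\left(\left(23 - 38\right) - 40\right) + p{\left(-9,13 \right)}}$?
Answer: $\frac{375}{7} \approx 53.571$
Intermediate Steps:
$p{\left(t,u \right)} = 9 - 4 u$ ($p{\left(t,u \right)} = 9 + \left(0 - 4 u\right) = 9 - 4 u$)
$a = - \frac{1}{98}$ ($a = \frac{1}{\left(\left(23 - 38\right) - 40\right) + \left(9 - 52\right)} = \frac{1}{\left(-15 - 40\right) + \left(9 - 52\right)} = \frac{1}{-55 - 43} = \frac{1}{-98} = - \frac{1}{98} \approx -0.010204$)
$\left(7 + 7\right) 3 a \left(-125\right) = \left(7 + 7\right) 3 \left(- \frac{1}{98}\right) \left(-125\right) = 14 \cdot 3 \left(- \frac{1}{98}\right) \left(-125\right) = 42 \left(- \frac{1}{98}\right) \left(-125\right) = \left(- \frac{3}{7}\right) \left(-125\right) = \frac{375}{7}$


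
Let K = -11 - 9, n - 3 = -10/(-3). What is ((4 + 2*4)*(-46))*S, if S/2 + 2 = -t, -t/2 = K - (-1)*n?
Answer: 32384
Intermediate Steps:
n = 19/3 (n = 3 - 10/(-3) = 3 - 10*(-⅓) = 3 + 10/3 = 19/3 ≈ 6.3333)
K = -20
t = 82/3 (t = -2*(-20 - (-1)*19/3) = -2*(-20 - 1*(-19/3)) = -2*(-20 + 19/3) = -2*(-41/3) = 82/3 ≈ 27.333)
S = -176/3 (S = -4 + 2*(-1*82/3) = -4 + 2*(-82/3) = -4 - 164/3 = -176/3 ≈ -58.667)
((4 + 2*4)*(-46))*S = ((4 + 2*4)*(-46))*(-176/3) = ((4 + 8)*(-46))*(-176/3) = (12*(-46))*(-176/3) = -552*(-176/3) = 32384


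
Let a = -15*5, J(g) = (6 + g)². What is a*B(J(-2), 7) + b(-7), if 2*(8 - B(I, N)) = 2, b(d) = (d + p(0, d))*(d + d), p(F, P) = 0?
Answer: -427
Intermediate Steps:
b(d) = 2*d² (b(d) = (d + 0)*(d + d) = d*(2*d) = 2*d²)
a = -75
B(I, N) = 7 (B(I, N) = 8 - ½*2 = 8 - 1 = 7)
a*B(J(-2), 7) + b(-7) = -75*7 + 2*(-7)² = -525 + 2*49 = -525 + 98 = -427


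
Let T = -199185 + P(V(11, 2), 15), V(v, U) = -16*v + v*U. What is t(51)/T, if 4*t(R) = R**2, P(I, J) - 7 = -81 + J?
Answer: -2601/796976 ≈ -0.0032636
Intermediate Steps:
V(v, U) = -16*v + U*v
P(I, J) = -74 + J (P(I, J) = 7 + (-81 + J) = -74 + J)
t(R) = R**2/4
T = -199244 (T = -199185 + (-74 + 15) = -199185 - 59 = -199244)
t(51)/T = ((1/4)*51**2)/(-199244) = ((1/4)*2601)*(-1/199244) = (2601/4)*(-1/199244) = -2601/796976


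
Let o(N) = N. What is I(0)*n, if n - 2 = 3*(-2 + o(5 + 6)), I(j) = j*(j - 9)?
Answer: 0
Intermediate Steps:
I(j) = j*(-9 + j)
n = 29 (n = 2 + 3*(-2 + (5 + 6)) = 2 + 3*(-2 + 11) = 2 + 3*9 = 2 + 27 = 29)
I(0)*n = (0*(-9 + 0))*29 = (0*(-9))*29 = 0*29 = 0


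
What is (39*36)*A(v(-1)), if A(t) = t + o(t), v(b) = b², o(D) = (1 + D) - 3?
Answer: 0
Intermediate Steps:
o(D) = -2 + D
A(t) = -2 + 2*t (A(t) = t + (-2 + t) = -2 + 2*t)
(39*36)*A(v(-1)) = (39*36)*(-2 + 2*(-1)²) = 1404*(-2 + 2*1) = 1404*(-2 + 2) = 1404*0 = 0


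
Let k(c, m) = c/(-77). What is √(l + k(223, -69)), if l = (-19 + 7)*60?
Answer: I*√4286051/77 ≈ 26.887*I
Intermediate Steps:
k(c, m) = -c/77 (k(c, m) = c*(-1/77) = -c/77)
l = -720 (l = -12*60 = -720)
√(l + k(223, -69)) = √(-720 - 1/77*223) = √(-720 - 223/77) = √(-55663/77) = I*√4286051/77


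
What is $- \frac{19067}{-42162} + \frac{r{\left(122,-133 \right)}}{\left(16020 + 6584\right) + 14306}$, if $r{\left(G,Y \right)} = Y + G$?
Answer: $\frac{175824797}{389049855} \approx 0.45193$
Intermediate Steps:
$r{\left(G,Y \right)} = G + Y$
$- \frac{19067}{-42162} + \frac{r{\left(122,-133 \right)}}{\left(16020 + 6584\right) + 14306} = - \frac{19067}{-42162} + \frac{122 - 133}{\left(16020 + 6584\right) + 14306} = \left(-19067\right) \left(- \frac{1}{42162}\right) - \frac{11}{22604 + 14306} = \frac{19067}{42162} - \frac{11}{36910} = \frac{175824797}{389049855}$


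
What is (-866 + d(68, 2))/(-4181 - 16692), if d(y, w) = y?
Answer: 798/20873 ≈ 0.038231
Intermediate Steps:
(-866 + d(68, 2))/(-4181 - 16692) = (-866 + 68)/(-4181 - 16692) = -798/(-20873) = -798*(-1/20873) = 798/20873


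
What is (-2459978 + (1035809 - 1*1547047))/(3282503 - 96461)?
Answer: -6376/6837 ≈ -0.93257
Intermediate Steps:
(-2459978 + (1035809 - 1*1547047))/(3282503 - 96461) = (-2459978 + (1035809 - 1547047))/3186042 = (-2459978 - 511238)*(1/3186042) = -2971216*1/3186042 = -6376/6837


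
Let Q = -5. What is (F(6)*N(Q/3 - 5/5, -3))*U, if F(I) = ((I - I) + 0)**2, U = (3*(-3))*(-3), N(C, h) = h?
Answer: 0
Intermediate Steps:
U = 27 (U = -9*(-3) = 27)
F(I) = 0 (F(I) = (0 + 0)**2 = 0**2 = 0)
(F(6)*N(Q/3 - 5/5, -3))*U = (0*(-3))*27 = 0*27 = 0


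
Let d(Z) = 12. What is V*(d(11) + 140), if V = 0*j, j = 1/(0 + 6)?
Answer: 0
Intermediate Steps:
j = 1/6 ≈ 0.16667
V = 0 (V = 0*(1/6) = 0)
V*(d(11) + 140) = 0*(12 + 140) = 0*152 = 0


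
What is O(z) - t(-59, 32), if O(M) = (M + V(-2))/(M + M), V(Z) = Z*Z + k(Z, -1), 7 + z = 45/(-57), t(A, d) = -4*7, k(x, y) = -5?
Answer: 8455/296 ≈ 28.564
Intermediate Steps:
t(A, d) = -28
z = -148/19 (z = -7 + 45/(-57) = -7 + 45*(-1/57) = -7 - 15/19 = -148/19 ≈ -7.7895)
V(Z) = -5 + Z² (V(Z) = Z*Z - 5 = Z² - 5 = -5 + Z²)
O(M) = (-1 + M)/(2*M) (O(M) = (M + (-5 + (-2)²))/(M + M) = (M + (-5 + 4))/((2*M)) = (M - 1)*(1/(2*M)) = (-1 + M)*(1/(2*M)) = (-1 + M)/(2*M))
O(z) - t(-59, 32) = (-1 - 148/19)/(2*(-148/19)) - 1*(-28) = (½)*(-19/148)*(-167/19) + 28 = 167/296 + 28 = 8455/296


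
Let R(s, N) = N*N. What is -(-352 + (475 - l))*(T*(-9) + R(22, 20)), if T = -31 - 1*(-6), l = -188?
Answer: -194375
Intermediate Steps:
T = -25 (T = -31 + 6 = -25)
R(s, N) = N**2
-(-352 + (475 - l))*(T*(-9) + R(22, 20)) = -(-352 + (475 - 1*(-188)))*(-25*(-9) + 20**2) = -(-352 + (475 + 188))*(225 + 400) = -(-352 + 663)*625 = -311*625 = -1*194375 = -194375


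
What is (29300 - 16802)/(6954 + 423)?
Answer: 4166/2459 ≈ 1.6942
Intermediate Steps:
(29300 - 16802)/(6954 + 423) = 12498/7377 = 12498*(1/7377) = 4166/2459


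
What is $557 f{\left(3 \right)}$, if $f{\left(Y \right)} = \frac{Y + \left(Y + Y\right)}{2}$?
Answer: $\frac{5013}{2} \approx 2506.5$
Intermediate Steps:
$f{\left(Y \right)} = \frac{3 Y}{2}$ ($f{\left(Y \right)} = \left(Y + 2 Y\right) \frac{1}{2} = 3 Y \frac{1}{2} = \frac{3 Y}{2}$)
$557 f{\left(3 \right)} = 557 \cdot \frac{3}{2} \cdot 3 = 557 \cdot \frac{9}{2} = \frac{5013}{2}$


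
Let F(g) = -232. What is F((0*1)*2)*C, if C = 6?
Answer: -1392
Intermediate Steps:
F((0*1)*2)*C = -232*6 = -1392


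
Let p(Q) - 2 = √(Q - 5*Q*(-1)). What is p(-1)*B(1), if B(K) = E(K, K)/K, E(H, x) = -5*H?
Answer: -10 - 5*I*√6 ≈ -10.0 - 12.247*I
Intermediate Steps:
B(K) = -5 (B(K) = (-5*K)/K = -5)
p(Q) = 2 + √6*√Q (p(Q) = 2 + √(Q - 5*Q*(-1)) = 2 + √(Q + 5*Q) = 2 + √(6*Q) = 2 + √6*√Q)
p(-1)*B(1) = (2 + √6*√(-1))*(-5) = (2 + √6*I)*(-5) = (2 + I*√6)*(-5) = -10 - 5*I*√6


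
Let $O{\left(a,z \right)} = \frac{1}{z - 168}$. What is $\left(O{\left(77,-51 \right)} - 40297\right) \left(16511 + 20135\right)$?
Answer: $- \frac{4430172088}{3} \approx -1.4767 \cdot 10^{9}$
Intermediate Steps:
$O{\left(a,z \right)} = \frac{1}{-168 + z}$
$\left(O{\left(77,-51 \right)} - 40297\right) \left(16511 + 20135\right) = \left(\frac{1}{-168 - 51} - 40297\right) \left(16511 + 20135\right) = \left(\frac{1}{-219} - 40297\right) 36646 = \left(- \frac{1}{219} - 40297\right) 36646 = \left(- \frac{8825044}{219}\right) 36646 = - \frac{4430172088}{3}$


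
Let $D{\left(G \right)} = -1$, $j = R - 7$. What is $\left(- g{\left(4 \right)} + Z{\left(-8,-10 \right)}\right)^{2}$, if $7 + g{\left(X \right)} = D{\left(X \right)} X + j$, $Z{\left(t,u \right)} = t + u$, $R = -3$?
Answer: $9$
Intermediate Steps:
$j = -10$ ($j = -3 - 7 = -10$)
$g{\left(X \right)} = -17 - X$ ($g{\left(X \right)} = -7 - \left(10 + X\right) = -17 - X$)
$\left(- g{\left(4 \right)} + Z{\left(-8,-10 \right)}\right)^{2} = \left(- (-17 - 4) - 18\right)^{2} = \left(\left(-1\right) \left(-21\right) - 18\right)^{2} = \left(21 - 18\right)^{2} = 3^{2} = 9$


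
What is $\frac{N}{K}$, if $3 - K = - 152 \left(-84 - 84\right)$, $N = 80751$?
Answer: $- \frac{26917}{8511} \approx -3.1626$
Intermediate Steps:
$K = -25533$ ($K = 3 - - 152 \left(-84 - 84\right) = 3 - \left(-152\right) \left(-168\right) = 3 - 25536 = -25533$)
$\frac{N}{K} = \frac{80751}{-25533} = 80751 \left(- \frac{1}{25533}\right) = - \frac{26917}{8511}$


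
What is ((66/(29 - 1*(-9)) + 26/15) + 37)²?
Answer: 133033156/81225 ≈ 1637.8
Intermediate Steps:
((66/(29 - 1*(-9)) + 26/15) + 37)² = ((66/(29 + 9) + 26*(1/15)) + 37)² = ((66/38 + 26/15) + 37)² = ((66*(1/38) + 26/15) + 37)² = ((33/19 + 26/15) + 37)² = (989/285 + 37)² = (11534/285)² = 133033156/81225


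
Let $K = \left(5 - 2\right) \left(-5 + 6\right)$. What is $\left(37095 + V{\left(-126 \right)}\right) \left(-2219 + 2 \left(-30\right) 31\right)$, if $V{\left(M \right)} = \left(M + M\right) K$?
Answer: $-148226781$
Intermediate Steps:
$K = 3$ ($K = 3 \cdot 1 = 3$)
$V{\left(M \right)} = 6 M$ ($V{\left(M \right)} = \left(M + M\right) 3 = 2 M 3 = 6 M$)
$\left(37095 + V{\left(-126 \right)}\right) \left(-2219 + 2 \left(-30\right) 31\right) = \left(37095 + 6 \left(-126\right)\right) \left(-2219 + 2 \left(-30\right) 31\right) = \left(37095 - 756\right) \left(-2219 - 1860\right) = 36339 \left(-2219 - 1860\right) = 36339 \left(-4079\right) = -148226781$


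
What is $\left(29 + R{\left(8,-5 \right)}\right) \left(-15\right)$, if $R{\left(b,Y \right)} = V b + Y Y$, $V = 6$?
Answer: $-1530$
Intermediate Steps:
$R{\left(b,Y \right)} = Y^{2} + 6 b$ ($R{\left(b,Y \right)} = 6 b + Y Y = 6 b + Y^{2} = Y^{2} + 6 b$)
$\left(29 + R{\left(8,-5 \right)}\right) \left(-15\right) = \left(29 + \left(\left(-5\right)^{2} + 6 \cdot 8\right)\right) \left(-15\right) = \left(29 + \left(25 + 48\right)\right) \left(-15\right) = \left(29 + 73\right) \left(-15\right) = 102 \left(-15\right) = -1530$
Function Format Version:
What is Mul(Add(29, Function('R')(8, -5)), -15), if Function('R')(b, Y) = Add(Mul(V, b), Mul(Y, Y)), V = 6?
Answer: -1530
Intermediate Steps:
Function('R')(b, Y) = Add(Pow(Y, 2), Mul(6, b)) (Function('R')(b, Y) = Add(Mul(6, b), Mul(Y, Y)) = Add(Mul(6, b), Pow(Y, 2)) = Add(Pow(Y, 2), Mul(6, b)))
Mul(Add(29, Function('R')(8, -5)), -15) = Mul(Add(29, Add(Pow(-5, 2), Mul(6, 8))), -15) = Mul(Add(29, Add(25, 48)), -15) = Mul(Add(29, 73), -15) = Mul(102, -15) = -1530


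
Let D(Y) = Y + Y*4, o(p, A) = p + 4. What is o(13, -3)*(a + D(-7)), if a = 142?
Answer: 1819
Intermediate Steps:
o(p, A) = 4 + p
D(Y) = 5*Y (D(Y) = Y + 4*Y = 5*Y)
o(13, -3)*(a + D(-7)) = (4 + 13)*(142 + 5*(-7)) = 17*(142 - 35) = 17*107 = 1819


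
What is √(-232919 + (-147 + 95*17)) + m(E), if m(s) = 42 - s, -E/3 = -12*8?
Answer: -246 + I*√231451 ≈ -246.0 + 481.09*I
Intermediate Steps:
E = 288 (E = -(-36)*8 = -3*(-96) = 288)
√(-232919 + (-147 + 95*17)) + m(E) = √(-232919 + (-147 + 95*17)) + (42 - 1*288) = √(-232919 + (-147 + 1615)) + (42 - 288) = √(-232919 + 1468) - 246 = √(-231451) - 246 = I*√231451 - 246 = -246 + I*√231451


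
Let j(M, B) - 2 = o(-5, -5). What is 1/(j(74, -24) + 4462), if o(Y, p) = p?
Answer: 1/4459 ≈ 0.00022427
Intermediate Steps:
j(M, B) = -3 (j(M, B) = 2 - 5 = -3)
1/(j(74, -24) + 4462) = 1/(-3 + 4462) = 1/4459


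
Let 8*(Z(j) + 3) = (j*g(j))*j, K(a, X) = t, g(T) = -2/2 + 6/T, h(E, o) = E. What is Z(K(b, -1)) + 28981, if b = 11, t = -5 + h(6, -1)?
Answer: 231829/8 ≈ 28979.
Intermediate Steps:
g(T) = -1 + 6/T (g(T) = -2*½ + 6/T = -1 + 6/T)
t = 1 (t = -5 + 6 = 1)
K(a, X) = 1
Z(j) = -3 + j*(6 - j)/8 (Z(j) = -3 + ((j*((6 - j)/j))*j)/8 = -3 + ((6 - j)*j)/8 = -3 + (j*(6 - j))/8 = -3 + j*(6 - j)/8)
Z(K(b, -1)) + 28981 = (-3 - ⅛*1*(-6 + 1)) + 28981 = (-3 - ⅛*1*(-5)) + 28981 = (-3 + 5/8) + 28981 = -19/8 + 28981 = 231829/8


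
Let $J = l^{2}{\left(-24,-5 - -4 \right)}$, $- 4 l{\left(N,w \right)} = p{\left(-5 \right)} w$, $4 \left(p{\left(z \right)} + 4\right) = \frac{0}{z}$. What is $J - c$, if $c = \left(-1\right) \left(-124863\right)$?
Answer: $-124862$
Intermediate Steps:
$p{\left(z \right)} = -4$ ($p{\left(z \right)} = -4 + \frac{0 \frac{1}{z}}{4} = -4 + \frac{1}{4} \cdot 0 = -4 + 0 = -4$)
$c = 124863$
$l{\left(N,w \right)} = w$ ($l{\left(N,w \right)} = - \frac{\left(-4\right) w}{4} = w$)
$J = 1$ ($J = \left(-5 - -4\right)^{2} = \left(-5 + 4\right)^{2} = \left(-1\right)^{2} = 1$)
$J - c = 1 - 124863 = -124862$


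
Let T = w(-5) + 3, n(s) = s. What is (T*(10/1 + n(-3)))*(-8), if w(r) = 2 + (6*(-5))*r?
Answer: -8680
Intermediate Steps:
w(r) = 2 - 30*r
T = 155 (T = (2 - 30*(-5)) + 3 = (2 + 150) + 3 = 152 + 3 = 155)
(T*(10/1 + n(-3)))*(-8) = (155*(10/1 - 3))*(-8) = (155*(10*1 - 3))*(-8) = (155*(10 - 3))*(-8) = (155*7)*(-8) = 1085*(-8) = -8680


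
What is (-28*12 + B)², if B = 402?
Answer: 4356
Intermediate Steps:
(-28*12 + B)² = (-28*12 + 402)² = (-336 + 402)² = 66² = 4356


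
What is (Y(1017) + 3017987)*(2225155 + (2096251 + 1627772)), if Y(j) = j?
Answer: 17960592178712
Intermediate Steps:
(Y(1017) + 3017987)*(2225155 + (2096251 + 1627772)) = (1017 + 3017987)*(2225155 + (2096251 + 1627772)) = 3019004*(2225155 + 3724023) = 3019004*5949178 = 17960592178712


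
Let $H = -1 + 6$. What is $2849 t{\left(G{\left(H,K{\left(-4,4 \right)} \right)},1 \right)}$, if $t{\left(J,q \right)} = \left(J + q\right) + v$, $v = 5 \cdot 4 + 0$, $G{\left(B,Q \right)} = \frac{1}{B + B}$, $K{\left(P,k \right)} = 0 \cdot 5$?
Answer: $\frac{601139}{10} \approx 60114.0$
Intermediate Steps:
$K{\left(P,k \right)} = 0$
$H = 5$
$G{\left(B,Q \right)} = \frac{1}{2 B}$
$v = 20$ ($v = 20 + 0 = 20$)
$t{\left(J,q \right)} = 20 + J + q$ ($t{\left(J,q \right)} = \left(J + q\right) + 20 = 20 + J + q$)
$2849 t{\left(G{\left(H,K{\left(-4,4 \right)} \right)},1 \right)} = 2849 \left(20 + \frac{1}{2 \cdot 5} + 1\right) = 2849 \left(20 + \frac{1}{2} \cdot \frac{1}{5} + 1\right) = 2849 \left(20 + \frac{1}{10} + 1\right) = 2849 \cdot \frac{211}{10} = \frac{601139}{10}$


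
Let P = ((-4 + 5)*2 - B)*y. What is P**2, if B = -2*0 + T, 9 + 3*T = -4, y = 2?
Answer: 1444/9 ≈ 160.44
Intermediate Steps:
T = -13/3 (T = -3 + (1/3)*(-4) = -3 - 4/3 = -13/3 ≈ -4.3333)
B = -13/3 (B = -2*0 - 13/3 = 0 - 13/3 = -13/3 ≈ -4.3333)
P = 38/3 (P = ((-4 + 5)*2 - 1*(-13/3))*2 = (1*2 + 13/3)*2 = (2 + 13/3)*2 = (19/3)*2 = 38/3 ≈ 12.667)
P**2 = (38/3)**2 = 1444/9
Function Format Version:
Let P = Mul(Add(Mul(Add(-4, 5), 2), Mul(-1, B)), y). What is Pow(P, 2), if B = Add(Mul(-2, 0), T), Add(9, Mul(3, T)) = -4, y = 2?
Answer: Rational(1444, 9) ≈ 160.44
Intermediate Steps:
T = Rational(-13, 3) (T = Add(-3, Mul(Rational(1, 3), -4)) = Add(-3, Rational(-4, 3)) = Rational(-13, 3) ≈ -4.3333)
B = Rational(-13, 3) (B = Add(Mul(-2, 0), Rational(-13, 3)) = Add(0, Rational(-13, 3)) = Rational(-13, 3) ≈ -4.3333)
P = Rational(38, 3) (P = Mul(Add(Mul(Add(-4, 5), 2), Mul(-1, Rational(-13, 3))), 2) = Mul(Add(Mul(1, 2), Rational(13, 3)), 2) = Mul(Add(2, Rational(13, 3)), 2) = Mul(Rational(19, 3), 2) = Rational(38, 3) ≈ 12.667)
Pow(P, 2) = Pow(Rational(38, 3), 2) = Rational(1444, 9)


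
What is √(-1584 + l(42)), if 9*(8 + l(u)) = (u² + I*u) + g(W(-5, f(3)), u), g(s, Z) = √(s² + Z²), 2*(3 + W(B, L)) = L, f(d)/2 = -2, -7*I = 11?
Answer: √(-12630 + √1789)/3 ≈ 37.398*I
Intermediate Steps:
I = -11/7 (I = -⅐*11 = -11/7 ≈ -1.5714)
f(d) = -4 (f(d) = 2*(-2) = -4)
W(B, L) = -3 + L/2
g(s, Z) = √(Z² + s²)
l(u) = -8 - 11*u/63 + u²/9 + √(25 + u²)/9 (l(u) = -8 + ((u² - 11*u/7) + √(u² + (-3 + (½)*(-4))²))/9 = -8 + ((u² - 11*u/7) + √(u² + (-3 - 2)²))/9 = -8 + ((u² - 11*u/7) + √(u² + (-5)²))/9 = -8 + ((u² - 11*u/7) + √(u² + 25))/9 = -8 + ((u² - 11*u/7) + √(25 + u²))/9 = -8 + (u² + √(25 + u²) - 11*u/7)/9 = -8 + (-11*u/63 + u²/9 + √(25 + u²)/9) = -8 - 11*u/63 + u²/9 + √(25 + u²)/9)
√(-1584 + l(42)) = √(-1584 + (-8 - 11/63*42 + (⅑)*42² + √(25 + 42²)/9)) = √(-1584 + (-8 - 22/3 + (⅑)*1764 + √(25 + 1764)/9)) = √(-1584 + (-8 - 22/3 + 196 + √1789/9)) = √(-1584 + (542/3 + √1789/9)) = √(-4210/3 + √1789/9)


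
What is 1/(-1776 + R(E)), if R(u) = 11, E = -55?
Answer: -1/1765 ≈ -0.00056657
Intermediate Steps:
1/(-1776 + R(E)) = 1/(-1776 + 11) = 1/(-1765) = -1/1765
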